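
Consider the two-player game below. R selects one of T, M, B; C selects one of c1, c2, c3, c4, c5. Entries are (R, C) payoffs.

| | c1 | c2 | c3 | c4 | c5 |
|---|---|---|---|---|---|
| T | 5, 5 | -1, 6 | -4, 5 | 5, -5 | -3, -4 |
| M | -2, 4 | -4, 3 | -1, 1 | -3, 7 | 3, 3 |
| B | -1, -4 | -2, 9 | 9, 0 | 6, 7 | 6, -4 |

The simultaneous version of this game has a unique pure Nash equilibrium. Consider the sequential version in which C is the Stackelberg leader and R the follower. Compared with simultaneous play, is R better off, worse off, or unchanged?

better off

Backward induction with C moving first.
- c1 → R plays T (best of 5, -2, -1); C gets 5.
- c2 → R plays T (best of -1, -4, -2); C gets 6.
- c3 → R plays B (best of -4, -1, 9); C gets 0.
- c4 → R plays B (best of 5, -3, 6); C gets 7.
- c5 → R plays B (best of -3, 3, 6); C gets -4.
C's induced payoffs are 5, 6, 0, 7, -4, so C commits to c4. Subgame-perfect outcome: (B, c4) with payoffs (6, 7).
Under simultaneous play:
R's best replies: c1→T; c2→T; c3→B; c4→B; c5→B.
C's best replies: T→c2; M→c4; B→c2.
Only (T, c2) has each player best-responding; Nash payoffs (-1, 6).
R earns 6 sequentially versus -1 at the Nash outcome: better off.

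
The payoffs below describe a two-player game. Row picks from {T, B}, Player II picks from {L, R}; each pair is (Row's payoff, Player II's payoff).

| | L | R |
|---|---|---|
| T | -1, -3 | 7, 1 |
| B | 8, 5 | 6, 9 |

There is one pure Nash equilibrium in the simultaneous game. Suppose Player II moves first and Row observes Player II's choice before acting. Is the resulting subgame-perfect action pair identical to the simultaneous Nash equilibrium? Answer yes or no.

no

Row best-responds to each possible Player II move:
- L: Row compares -1, 8 and picks B; Player II would get 5.
- R: Row compares 7, 6 and picks T; Player II would get 1.
Maximizing over 5, 1, Player II chooses L. Subgame-perfect outcome: (B, L) with payoffs (8, 5).
Now find the simultaneous Nash equilibrium.
Row's best replies: L→B; R→T.
Player II's best replies: T→R; B→R.
Only (T, R) has each player best-responding; Nash payoffs (7, 1).
Sequential outcome (B, L) differs from the Nash profile (T, R).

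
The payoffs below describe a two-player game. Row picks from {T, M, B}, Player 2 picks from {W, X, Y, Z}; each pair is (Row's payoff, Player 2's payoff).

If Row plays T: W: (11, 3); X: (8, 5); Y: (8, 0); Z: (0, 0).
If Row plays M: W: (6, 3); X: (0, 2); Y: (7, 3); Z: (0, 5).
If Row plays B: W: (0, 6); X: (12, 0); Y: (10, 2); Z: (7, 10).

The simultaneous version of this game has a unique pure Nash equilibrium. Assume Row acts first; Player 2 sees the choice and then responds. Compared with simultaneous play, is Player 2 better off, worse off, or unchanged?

Player 2 best-responds to each possible Row move:
- T: BR = X, leader payoff 8.
- M: BR = Z, leader payoff 0.
- B: BR = Z, leader payoff 7.
Among 8, 0, 7, the best is 8 at T. Subgame-perfect outcome: (T, X) with payoffs (8, 5).
For the simultaneous game, intersect best replies.
Row's best replies: W→T; X→B; Y→B; Z→B.
Player 2's best replies: T→X; M→Z; B→Z.
Only (B, Z) has each player best-responding; Nash payoffs (7, 10).
Player 2 earns 5 sequentially versus 10 at the Nash outcome: worse off.

worse off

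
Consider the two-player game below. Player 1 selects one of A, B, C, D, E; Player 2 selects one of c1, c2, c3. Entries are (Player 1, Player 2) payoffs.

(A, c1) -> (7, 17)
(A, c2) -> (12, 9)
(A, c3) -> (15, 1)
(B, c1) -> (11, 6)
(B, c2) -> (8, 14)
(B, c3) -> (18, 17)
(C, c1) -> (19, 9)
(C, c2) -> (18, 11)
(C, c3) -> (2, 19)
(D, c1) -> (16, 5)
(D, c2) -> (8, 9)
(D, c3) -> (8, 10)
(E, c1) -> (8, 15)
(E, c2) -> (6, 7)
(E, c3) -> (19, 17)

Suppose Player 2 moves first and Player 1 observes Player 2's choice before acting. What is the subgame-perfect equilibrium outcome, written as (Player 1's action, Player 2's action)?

(E, c3)

Work backward from Player 1's decision.
- c1: Player 1 compares 7, 11, 19, 16, 8 and picks C; Player 2 would get 9.
- c2: Player 1 compares 12, 8, 18, 8, 6 and picks C; Player 2 would get 11.
- c3: Player 1 compares 15, 18, 2, 8, 19 and picks E; Player 2 would get 17.
Among 9, 11, 17, the best is 17 at c3. Subgame-perfect outcome: (E, c3) with payoffs (19, 17).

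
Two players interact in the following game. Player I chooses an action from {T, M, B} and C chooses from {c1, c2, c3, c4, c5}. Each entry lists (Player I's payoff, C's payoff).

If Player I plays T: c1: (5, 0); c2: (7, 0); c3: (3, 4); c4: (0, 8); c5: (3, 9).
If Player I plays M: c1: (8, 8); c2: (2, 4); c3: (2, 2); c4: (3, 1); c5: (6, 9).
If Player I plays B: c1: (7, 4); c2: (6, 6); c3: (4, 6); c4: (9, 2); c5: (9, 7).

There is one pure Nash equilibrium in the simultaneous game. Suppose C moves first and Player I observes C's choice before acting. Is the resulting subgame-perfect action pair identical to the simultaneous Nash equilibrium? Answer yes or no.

no

Work backward from Player I's decision.
- c1: Player I compares 5, 8, 7 and picks M; C would get 8.
- c2: Player I compares 7, 2, 6 and picks T; C would get 0.
- c3: Player I compares 3, 2, 4 and picks B; C would get 6.
- c4: Player I compares 0, 3, 9 and picks B; C would get 2.
- c5: Player I compares 3, 6, 9 and picks B; C would get 7.
C's induced payoffs are 8, 0, 6, 2, 7, so C commits to c1. Subgame-perfect outcome: (M, c1) with payoffs (8, 8).
For the simultaneous game, intersect best replies.
Player I's best replies: c1→M; c2→T; c3→B; c4→B; c5→B.
C's best replies: T→c5; M→c5; B→c5.
Only (B, c5) has each player best-responding; Nash payoffs (9, 7).
Sequential outcome (M, c1) differs from the Nash profile (B, c5).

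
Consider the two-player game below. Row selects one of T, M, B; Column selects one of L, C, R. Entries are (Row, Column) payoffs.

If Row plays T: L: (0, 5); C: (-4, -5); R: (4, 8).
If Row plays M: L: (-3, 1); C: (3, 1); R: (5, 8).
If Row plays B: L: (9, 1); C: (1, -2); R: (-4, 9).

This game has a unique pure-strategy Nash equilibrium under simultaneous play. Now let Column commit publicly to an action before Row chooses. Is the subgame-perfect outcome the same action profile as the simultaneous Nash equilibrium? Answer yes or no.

yes

Row best-responds to each possible Column move:
- L: Row compares 0, -3, 9 and picks B; Column would get 1.
- C: Row compares -4, 3, 1 and picks M; Column would get 1.
- R: Row compares 4, 5, -4 and picks M; Column would get 8.
Maximizing over 1, 1, 8, Column chooses R. Subgame-perfect outcome: (M, R) with payoffs (5, 8).
Now find the simultaneous Nash equilibrium.
Row's best replies: L→B; C→M; R→M.
Column's best replies: T→R; M→R; B→R.
Only (M, R) has each player best-responding; Nash payoffs (5, 8).
Sequential outcome (M, R) coincides with the Nash profile (M, R).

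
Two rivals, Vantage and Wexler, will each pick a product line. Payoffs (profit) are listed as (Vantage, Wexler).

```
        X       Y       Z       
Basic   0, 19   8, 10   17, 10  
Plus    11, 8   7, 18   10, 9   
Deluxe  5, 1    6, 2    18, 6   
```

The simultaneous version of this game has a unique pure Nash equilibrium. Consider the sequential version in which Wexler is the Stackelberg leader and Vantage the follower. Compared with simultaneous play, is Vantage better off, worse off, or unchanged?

worse off

Solve by backward induction (Wexler leads).
- X: Vantage compares 0, 11, 5 and picks Plus; Wexler would get 8.
- Y: Vantage compares 8, 7, 6 and picks Basic; Wexler would get 10.
- Z: Vantage compares 17, 10, 18 and picks Deluxe; Wexler would get 6.
Wexler's induced payoffs are 8, 10, 6, so Wexler commits to Y. Subgame-perfect outcome: (Basic, Y) with payoffs (8, 10).
For the simultaneous game, intersect best replies.
Vantage's best replies: X→Plus; Y→Basic; Z→Deluxe.
Wexler's best replies: Basic→X; Plus→Y; Deluxe→Z.
Only (Deluxe, Z) has each player best-responding; Nash payoffs (18, 6).
Vantage earns 8 sequentially versus 18 at the Nash outcome: worse off.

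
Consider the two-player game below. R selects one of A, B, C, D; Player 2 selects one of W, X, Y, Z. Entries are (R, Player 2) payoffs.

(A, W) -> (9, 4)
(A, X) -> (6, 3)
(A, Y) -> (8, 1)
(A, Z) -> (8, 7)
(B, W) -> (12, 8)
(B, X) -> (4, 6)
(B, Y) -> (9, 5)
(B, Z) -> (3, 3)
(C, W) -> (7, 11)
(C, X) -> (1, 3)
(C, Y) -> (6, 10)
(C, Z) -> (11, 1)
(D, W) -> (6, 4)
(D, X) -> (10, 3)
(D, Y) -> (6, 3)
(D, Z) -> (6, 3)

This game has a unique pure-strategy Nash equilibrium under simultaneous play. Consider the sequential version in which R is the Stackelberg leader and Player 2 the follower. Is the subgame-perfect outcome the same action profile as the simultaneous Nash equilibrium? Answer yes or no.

Work backward from Player 2's decision.
- A → Player 2 plays Z (best of 4, 3, 1, 7); R gets 8.
- B → Player 2 plays W (best of 8, 6, 5, 3); R gets 12.
- C → Player 2 plays W (best of 11, 3, 10, 1); R gets 7.
- D → Player 2 plays W (best of 4, 3, 3, 3); R gets 6.
Among 8, 12, 7, 6, the best is 12 at B. Subgame-perfect outcome: (B, W) with payoffs (12, 8).
Under simultaneous play:
R's best replies: W→B; X→D; Y→B; Z→C.
Player 2's best replies: A→Z; B→W; C→W; D→W.
The unique mutual best reply is (B, W), giving (12, 8).
Sequential outcome (B, W) coincides with the Nash profile (B, W).

yes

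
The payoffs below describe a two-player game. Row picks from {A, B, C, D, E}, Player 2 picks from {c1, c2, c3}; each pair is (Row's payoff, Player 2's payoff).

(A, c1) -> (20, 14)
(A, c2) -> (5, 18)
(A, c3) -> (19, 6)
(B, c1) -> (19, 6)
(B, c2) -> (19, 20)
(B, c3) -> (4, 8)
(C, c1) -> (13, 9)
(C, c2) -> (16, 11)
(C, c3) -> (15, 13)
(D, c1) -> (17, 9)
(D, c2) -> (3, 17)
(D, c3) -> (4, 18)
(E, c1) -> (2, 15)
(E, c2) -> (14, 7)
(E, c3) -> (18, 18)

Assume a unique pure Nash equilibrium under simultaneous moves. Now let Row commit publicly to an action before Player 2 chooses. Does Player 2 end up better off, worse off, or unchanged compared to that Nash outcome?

Player 2 best-responds to each possible Row move:
- A → Player 2 plays c2 (best of 14, 18, 6); Row gets 5.
- B → Player 2 plays c2 (best of 6, 20, 8); Row gets 19.
- C → Player 2 plays c3 (best of 9, 11, 13); Row gets 15.
- D → Player 2 plays c3 (best of 9, 17, 18); Row gets 4.
- E → Player 2 plays c3 (best of 15, 7, 18); Row gets 18.
Row's induced payoffs are 5, 19, 15, 4, 18, so Row commits to B. Subgame-perfect outcome: (B, c2) with payoffs (19, 20).
For the simultaneous game, intersect best replies.
Row's best replies: c1→A; c2→B; c3→A.
Player 2's best replies: A→c2; B→c2; C→c3; D→c3; E→c3.
The unique mutual best reply is (B, c2), giving (19, 20).
Player 2 earns 20 sequentially versus 20 at the Nash outcome: unchanged.

unchanged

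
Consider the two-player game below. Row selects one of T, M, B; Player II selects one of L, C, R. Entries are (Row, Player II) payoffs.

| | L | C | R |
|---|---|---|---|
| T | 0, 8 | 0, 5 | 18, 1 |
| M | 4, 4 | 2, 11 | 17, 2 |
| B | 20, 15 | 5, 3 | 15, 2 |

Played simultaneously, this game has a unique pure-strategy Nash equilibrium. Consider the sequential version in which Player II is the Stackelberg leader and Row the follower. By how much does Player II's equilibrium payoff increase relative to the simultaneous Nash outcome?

Solve by backward induction (Player II leads).
- L → Row plays B (best of 0, 4, 20); Player II gets 15.
- C → Row plays B (best of 0, 2, 5); Player II gets 3.
- R → Row plays T (best of 18, 17, 15); Player II gets 1.
Among 15, 3, 1, the best is 15 at L. Subgame-perfect outcome: (B, L) with payoffs (20, 15).
Now find the simultaneous Nash equilibrium.
Row's best replies: L→B; C→B; R→T.
Player II's best replies: T→L; M→C; B→L.
Only (B, L) has each player best-responding; Nash payoffs (20, 15).
Player II's commitment gain: 15 − 15 = 0.

0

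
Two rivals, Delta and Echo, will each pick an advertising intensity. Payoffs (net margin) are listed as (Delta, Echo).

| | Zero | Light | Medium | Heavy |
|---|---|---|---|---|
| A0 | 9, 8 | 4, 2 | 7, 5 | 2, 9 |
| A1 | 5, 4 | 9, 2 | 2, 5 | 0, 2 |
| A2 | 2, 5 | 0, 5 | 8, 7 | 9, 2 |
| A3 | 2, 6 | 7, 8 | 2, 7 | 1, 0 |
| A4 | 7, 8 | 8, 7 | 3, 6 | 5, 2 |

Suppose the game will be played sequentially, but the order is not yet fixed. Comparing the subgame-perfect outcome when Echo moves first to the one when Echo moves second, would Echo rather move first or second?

first

If Delta leads: Echo's best replies are A0→Heavy, A1→Medium, A2→Medium, A3→Light, A4→Zero; Delta's induced payoffs 2, 2, 8, 7, 7; outcome (A2, Medium), payoffs (8, 7).
If Echo leads: Delta's best replies are Zero→A0, Light→A1, Medium→A2, Heavy→A2; Echo's induced payoffs 8, 2, 7, 2; outcome (A0, Zero), payoffs (9, 8).
Echo gets 8 moving first and 7 moving second, so Echo prefers to move first.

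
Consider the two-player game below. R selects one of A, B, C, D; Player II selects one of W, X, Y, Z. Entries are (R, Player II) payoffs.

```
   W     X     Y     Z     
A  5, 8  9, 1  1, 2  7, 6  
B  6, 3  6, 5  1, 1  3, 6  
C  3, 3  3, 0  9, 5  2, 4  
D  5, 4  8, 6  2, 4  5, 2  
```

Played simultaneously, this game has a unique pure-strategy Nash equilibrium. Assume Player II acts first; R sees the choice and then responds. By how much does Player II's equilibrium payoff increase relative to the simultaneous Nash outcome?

1

Work backward from R's decision.
- W: R compares 5, 6, 3, 5 and picks B; Player II would get 3.
- X: R compares 9, 6, 3, 8 and picks A; Player II would get 1.
- Y: R compares 1, 1, 9, 2 and picks C; Player II would get 5.
- Z: R compares 7, 3, 2, 5 and picks A; Player II would get 6.
Among 3, 1, 5, 6, the best is 6 at Z. Subgame-perfect outcome: (A, Z) with payoffs (7, 6).
Now find the simultaneous Nash equilibrium.
R's best replies: W→B; X→A; Y→C; Z→A.
Player II's best replies: A→W; B→Z; C→Y; D→X.
Only (C, Y) has each player best-responding; Nash payoffs (9, 5).
Player II's commitment gain: 6 − 5 = 1.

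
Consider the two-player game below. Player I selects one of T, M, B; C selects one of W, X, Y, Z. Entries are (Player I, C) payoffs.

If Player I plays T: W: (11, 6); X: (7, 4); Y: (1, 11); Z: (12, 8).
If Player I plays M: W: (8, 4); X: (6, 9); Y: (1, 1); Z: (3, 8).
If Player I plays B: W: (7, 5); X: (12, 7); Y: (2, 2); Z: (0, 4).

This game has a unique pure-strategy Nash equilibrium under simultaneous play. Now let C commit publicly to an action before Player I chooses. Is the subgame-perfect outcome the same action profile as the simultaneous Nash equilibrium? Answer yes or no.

Backward induction with C moving first.
- W: Player I compares 11, 8, 7 and picks T; C would get 6.
- X: Player I compares 7, 6, 12 and picks B; C would get 7.
- Y: Player I compares 1, 1, 2 and picks B; C would get 2.
- Z: Player I compares 12, 3, 0 and picks T; C would get 8.
Maximizing over 6, 7, 2, 8, C chooses Z. Subgame-perfect outcome: (T, Z) with payoffs (12, 8).
For the simultaneous game, intersect best replies.
Player I's best replies: W→T; X→B; Y→B; Z→T.
C's best replies: T→Y; M→X; B→X.
The unique mutual best reply is (B, X), giving (12, 7).
Sequential outcome (T, Z) differs from the Nash profile (B, X).

no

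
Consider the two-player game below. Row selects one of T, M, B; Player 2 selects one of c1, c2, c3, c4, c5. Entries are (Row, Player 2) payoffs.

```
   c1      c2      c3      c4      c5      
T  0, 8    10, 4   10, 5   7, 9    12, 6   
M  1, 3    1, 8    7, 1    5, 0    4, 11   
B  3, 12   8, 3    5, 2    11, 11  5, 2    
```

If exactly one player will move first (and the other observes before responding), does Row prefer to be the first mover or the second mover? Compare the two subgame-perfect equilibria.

first

If Row leads: Player 2's best replies are T→c4, M→c5, B→c1; Row's induced payoffs 7, 4, 3; outcome (T, c4), payoffs (7, 9).
If Player 2 leads: Row's best replies are c1→B, c2→T, c3→T, c4→B, c5→T; Player 2's induced payoffs 12, 4, 5, 11, 6; outcome (B, c1), payoffs (3, 12).
Row gets 7 moving first and 3 moving second, so Row prefers to move first.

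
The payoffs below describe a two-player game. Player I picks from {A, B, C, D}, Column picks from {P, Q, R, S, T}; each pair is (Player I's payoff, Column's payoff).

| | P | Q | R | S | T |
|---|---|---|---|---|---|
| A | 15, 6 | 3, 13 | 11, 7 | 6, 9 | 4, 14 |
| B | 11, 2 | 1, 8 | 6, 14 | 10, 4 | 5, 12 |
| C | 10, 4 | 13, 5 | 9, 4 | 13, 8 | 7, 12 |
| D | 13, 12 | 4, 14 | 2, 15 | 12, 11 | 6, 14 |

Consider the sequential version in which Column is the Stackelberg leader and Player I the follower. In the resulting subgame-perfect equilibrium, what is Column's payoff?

12

Backward induction with Column moving first.
- P → Player I plays A (best of 15, 11, 10, 13); Column gets 6.
- Q → Player I plays C (best of 3, 1, 13, 4); Column gets 5.
- R → Player I plays A (best of 11, 6, 9, 2); Column gets 7.
- S → Player I plays C (best of 6, 10, 13, 12); Column gets 8.
- T → Player I plays C (best of 4, 5, 7, 6); Column gets 12.
Maximizing over 6, 5, 7, 8, 12, Column chooses T. Subgame-perfect outcome: (C, T) with payoffs (7, 12).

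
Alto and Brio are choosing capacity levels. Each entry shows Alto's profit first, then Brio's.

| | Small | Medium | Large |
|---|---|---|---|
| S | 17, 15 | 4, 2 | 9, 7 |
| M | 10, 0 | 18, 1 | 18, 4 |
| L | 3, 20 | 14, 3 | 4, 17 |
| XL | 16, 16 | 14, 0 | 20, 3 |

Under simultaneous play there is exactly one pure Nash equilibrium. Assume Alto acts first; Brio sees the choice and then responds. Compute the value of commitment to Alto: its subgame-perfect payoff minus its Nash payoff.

1

Work backward from Brio's decision.
- S: Brio compares 15, 2, 7 and picks Small; Alto would get 17.
- M: Brio compares 0, 1, 4 and picks Large; Alto would get 18.
- L: Brio compares 20, 3, 17 and picks Small; Alto would get 3.
- XL: Brio compares 16, 0, 3 and picks Small; Alto would get 16.
Maximizing over 17, 18, 3, 16, Alto chooses M. Subgame-perfect outcome: (M, Large) with payoffs (18, 4).
For the simultaneous game, intersect best replies.
Alto's best replies: Small→S; Medium→M; Large→XL.
Brio's best replies: S→Small; M→Large; L→Small; XL→Small.
Only (S, Small) has each player best-responding; Nash payoffs (17, 15).
Alto's commitment gain: 18 − 17 = 1.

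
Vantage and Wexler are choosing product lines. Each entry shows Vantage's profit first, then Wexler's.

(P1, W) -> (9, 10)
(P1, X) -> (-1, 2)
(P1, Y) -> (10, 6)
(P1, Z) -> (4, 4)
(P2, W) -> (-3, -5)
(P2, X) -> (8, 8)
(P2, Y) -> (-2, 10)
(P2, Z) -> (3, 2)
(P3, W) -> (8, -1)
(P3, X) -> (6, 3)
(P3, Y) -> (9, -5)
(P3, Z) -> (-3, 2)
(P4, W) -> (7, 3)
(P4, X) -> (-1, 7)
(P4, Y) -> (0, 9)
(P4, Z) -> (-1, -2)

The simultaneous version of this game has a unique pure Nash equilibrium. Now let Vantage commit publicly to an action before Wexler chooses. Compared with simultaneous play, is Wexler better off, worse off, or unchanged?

Wexler best-responds to each possible Vantage move:
- P1: Wexler compares 10, 2, 6, 4 and picks W; Vantage would get 9.
- P2: Wexler compares -5, 8, 10, 2 and picks Y; Vantage would get -2.
- P3: Wexler compares -1, 3, -5, 2 and picks X; Vantage would get 6.
- P4: Wexler compares 3, 7, 9, -2 and picks Y; Vantage would get 0.
Vantage's induced payoffs are 9, -2, 6, 0, so Vantage commits to P1. Subgame-perfect outcome: (P1, W) with payoffs (9, 10).
For the simultaneous game, intersect best replies.
Vantage's best replies: W→P1; X→P2; Y→P1; Z→P1.
Wexler's best replies: P1→W; P2→Y; P3→X; P4→Y.
The unique mutual best reply is (P1, W), giving (9, 10).
Wexler earns 10 sequentially versus 10 at the Nash outcome: unchanged.

unchanged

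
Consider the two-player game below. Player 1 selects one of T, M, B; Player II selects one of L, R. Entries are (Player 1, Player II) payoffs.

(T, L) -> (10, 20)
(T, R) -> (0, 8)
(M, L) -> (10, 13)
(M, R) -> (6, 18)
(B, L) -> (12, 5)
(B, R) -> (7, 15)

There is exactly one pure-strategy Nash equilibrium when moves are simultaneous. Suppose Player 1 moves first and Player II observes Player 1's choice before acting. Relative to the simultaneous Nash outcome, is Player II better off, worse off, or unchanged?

better off

Solve by backward induction (Player 1 leads).
- T: Player II compares 20, 8 and picks L; Player 1 would get 10.
- M: Player II compares 13, 18 and picks R; Player 1 would get 6.
- B: Player II compares 5, 15 and picks R; Player 1 would get 7.
Among 10, 6, 7, the best is 10 at T. Subgame-perfect outcome: (T, L) with payoffs (10, 20).
For the simultaneous game, intersect best replies.
Player 1's best replies: L→B; R→B.
Player II's best replies: T→L; M→R; B→R.
The unique mutual best reply is (B, R), giving (7, 15).
Player II earns 20 sequentially versus 15 at the Nash outcome: better off.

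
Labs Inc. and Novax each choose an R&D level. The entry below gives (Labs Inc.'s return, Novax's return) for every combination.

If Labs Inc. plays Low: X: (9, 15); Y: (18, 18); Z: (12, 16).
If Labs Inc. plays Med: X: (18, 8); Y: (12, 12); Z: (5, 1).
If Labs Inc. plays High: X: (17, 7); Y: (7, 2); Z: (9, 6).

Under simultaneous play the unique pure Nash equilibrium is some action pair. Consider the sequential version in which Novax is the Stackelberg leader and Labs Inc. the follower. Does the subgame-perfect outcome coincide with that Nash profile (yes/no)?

Labs Inc. best-responds to each possible Novax move:
- X → Labs Inc. plays Med (best of 9, 18, 17); Novax gets 8.
- Y → Labs Inc. plays Low (best of 18, 12, 7); Novax gets 18.
- Z → Labs Inc. plays Low (best of 12, 5, 9); Novax gets 16.
Among 8, 18, 16, the best is 18 at Y. Subgame-perfect outcome: (Low, Y) with payoffs (18, 18).
Under simultaneous play:
Labs Inc.'s best replies: X→Med; Y→Low; Z→Low.
Novax's best replies: Low→Y; Med→Y; High→X.
The unique mutual best reply is (Low, Y), giving (18, 18).
Sequential outcome (Low, Y) coincides with the Nash profile (Low, Y).

yes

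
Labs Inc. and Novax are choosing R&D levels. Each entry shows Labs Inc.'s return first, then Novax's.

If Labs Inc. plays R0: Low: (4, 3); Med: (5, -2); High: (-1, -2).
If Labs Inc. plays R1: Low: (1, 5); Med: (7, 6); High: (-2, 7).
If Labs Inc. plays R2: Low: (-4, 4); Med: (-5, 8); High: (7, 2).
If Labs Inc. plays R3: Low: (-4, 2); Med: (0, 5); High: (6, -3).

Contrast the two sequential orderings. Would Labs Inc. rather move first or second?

If Labs Inc. leads: Novax's best replies are R0→Low, R1→High, R2→Med, R3→Med; Labs Inc.'s induced payoffs 4, -2, -5, 0; outcome (R0, Low), payoffs (4, 3).
If Novax leads: Labs Inc.'s best replies are Low→R0, Med→R1, High→R2; Novax's induced payoffs 3, 6, 2; outcome (R1, Med), payoffs (7, 6).
Labs Inc. gets 4 moving first and 7 moving second, so Labs Inc. prefers to move second.

second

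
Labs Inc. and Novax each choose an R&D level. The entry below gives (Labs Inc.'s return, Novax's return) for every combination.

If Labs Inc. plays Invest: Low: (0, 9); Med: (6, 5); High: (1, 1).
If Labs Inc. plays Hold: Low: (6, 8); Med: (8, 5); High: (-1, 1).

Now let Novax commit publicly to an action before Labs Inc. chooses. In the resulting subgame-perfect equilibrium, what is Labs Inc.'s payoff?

6

Solve by backward induction (Novax leads).
- Low → Labs Inc. plays Hold (best of 0, 6); Novax gets 8.
- Med → Labs Inc. plays Hold (best of 6, 8); Novax gets 5.
- High → Labs Inc. plays Invest (best of 1, -1); Novax gets 1.
Among 8, 5, 1, the best is 8 at Low. Subgame-perfect outcome: (Hold, Low) with payoffs (6, 8).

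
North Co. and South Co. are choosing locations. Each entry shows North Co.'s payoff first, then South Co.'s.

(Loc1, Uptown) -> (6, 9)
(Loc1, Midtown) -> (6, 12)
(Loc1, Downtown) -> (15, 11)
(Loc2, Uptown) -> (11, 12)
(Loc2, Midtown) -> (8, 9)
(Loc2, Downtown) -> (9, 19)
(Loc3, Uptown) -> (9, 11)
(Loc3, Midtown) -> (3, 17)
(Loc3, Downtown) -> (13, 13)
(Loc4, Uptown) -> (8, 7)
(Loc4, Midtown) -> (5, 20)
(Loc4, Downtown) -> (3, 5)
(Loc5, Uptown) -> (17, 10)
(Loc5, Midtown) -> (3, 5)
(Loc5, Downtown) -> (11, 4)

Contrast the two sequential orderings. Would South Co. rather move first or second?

first

If North Co. leads: South Co.'s best replies are Loc1→Midtown, Loc2→Downtown, Loc3→Midtown, Loc4→Midtown, Loc5→Uptown; North Co.'s induced payoffs 6, 9, 3, 5, 17; outcome (Loc5, Uptown), payoffs (17, 10).
If South Co. leads: North Co.'s best replies are Uptown→Loc5, Midtown→Loc2, Downtown→Loc1; South Co.'s induced payoffs 10, 9, 11; outcome (Loc1, Downtown), payoffs (15, 11).
South Co. gets 11 moving first and 10 moving second, so South Co. prefers to move first.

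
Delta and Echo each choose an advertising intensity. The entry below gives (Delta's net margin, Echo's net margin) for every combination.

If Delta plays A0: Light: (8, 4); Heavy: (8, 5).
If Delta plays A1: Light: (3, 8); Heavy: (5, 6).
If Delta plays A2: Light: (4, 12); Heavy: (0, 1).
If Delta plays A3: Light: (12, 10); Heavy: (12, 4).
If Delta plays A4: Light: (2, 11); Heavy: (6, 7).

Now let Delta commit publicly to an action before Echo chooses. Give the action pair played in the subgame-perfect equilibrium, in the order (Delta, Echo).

(A3, Light)

Backward induction with Delta moving first.
- A0: BR = Heavy, leader payoff 8.
- A1: BR = Light, leader payoff 3.
- A2: BR = Light, leader payoff 4.
- A3: BR = Light, leader payoff 12.
- A4: BR = Light, leader payoff 2.
Among 8, 3, 4, 12, 2, the best is 12 at A3. Subgame-perfect outcome: (A3, Light) with payoffs (12, 10).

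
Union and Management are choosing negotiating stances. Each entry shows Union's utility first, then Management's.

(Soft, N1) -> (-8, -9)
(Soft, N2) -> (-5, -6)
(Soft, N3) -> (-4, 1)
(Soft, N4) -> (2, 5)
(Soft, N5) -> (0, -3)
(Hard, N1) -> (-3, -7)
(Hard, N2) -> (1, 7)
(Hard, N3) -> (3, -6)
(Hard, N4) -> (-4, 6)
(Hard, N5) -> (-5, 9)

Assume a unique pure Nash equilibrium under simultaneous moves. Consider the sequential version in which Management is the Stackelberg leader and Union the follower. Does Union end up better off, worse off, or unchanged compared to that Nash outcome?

Solve by backward induction (Management leads).
- N1: BR = Hard, leader payoff -7.
- N2: BR = Hard, leader payoff 7.
- N3: BR = Hard, leader payoff -6.
- N4: BR = Soft, leader payoff 5.
- N5: BR = Soft, leader payoff -3.
Among -7, 7, -6, 5, -3, the best is 7 at N2. Subgame-perfect outcome: (Hard, N2) with payoffs (1, 7).
Under simultaneous play:
Union's best replies: N1→Hard; N2→Hard; N3→Hard; N4→Soft; N5→Soft.
Management's best replies: Soft→N4; Hard→N5.
The unique mutual best reply is (Soft, N4), giving (2, 5).
Union earns 1 sequentially versus 2 at the Nash outcome: worse off.

worse off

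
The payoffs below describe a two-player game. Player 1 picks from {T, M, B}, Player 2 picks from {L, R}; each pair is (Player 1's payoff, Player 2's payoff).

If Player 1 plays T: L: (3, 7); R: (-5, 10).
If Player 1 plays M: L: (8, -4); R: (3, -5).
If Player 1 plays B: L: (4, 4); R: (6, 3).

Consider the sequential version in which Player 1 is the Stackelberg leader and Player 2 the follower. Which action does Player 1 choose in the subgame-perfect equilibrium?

M

Work backward from Player 2's decision.
- T → Player 2 plays R (best of 7, 10); Player 1 gets -5.
- M → Player 2 plays L (best of -4, -5); Player 1 gets 8.
- B → Player 2 plays L (best of 4, 3); Player 1 gets 4.
Player 1's induced payoffs are -5, 8, 4, so Player 1 commits to M. Subgame-perfect outcome: (M, L) with payoffs (8, -4).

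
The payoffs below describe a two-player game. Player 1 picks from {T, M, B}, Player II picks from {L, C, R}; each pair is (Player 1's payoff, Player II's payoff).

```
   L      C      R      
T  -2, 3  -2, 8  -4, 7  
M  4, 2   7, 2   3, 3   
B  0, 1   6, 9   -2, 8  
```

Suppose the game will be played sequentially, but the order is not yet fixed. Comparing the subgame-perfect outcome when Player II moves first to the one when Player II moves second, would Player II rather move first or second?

If Player 1 leads: Player II's best replies are T→C, M→R, B→C; Player 1's induced payoffs -2, 3, 6; outcome (B, C), payoffs (6, 9).
If Player II leads: Player 1's best replies are L→M, C→M, R→M; Player II's induced payoffs 2, 2, 3; outcome (M, R), payoffs (3, 3).
Player II gets 3 moving first and 9 moving second, so Player II prefers to move second.

second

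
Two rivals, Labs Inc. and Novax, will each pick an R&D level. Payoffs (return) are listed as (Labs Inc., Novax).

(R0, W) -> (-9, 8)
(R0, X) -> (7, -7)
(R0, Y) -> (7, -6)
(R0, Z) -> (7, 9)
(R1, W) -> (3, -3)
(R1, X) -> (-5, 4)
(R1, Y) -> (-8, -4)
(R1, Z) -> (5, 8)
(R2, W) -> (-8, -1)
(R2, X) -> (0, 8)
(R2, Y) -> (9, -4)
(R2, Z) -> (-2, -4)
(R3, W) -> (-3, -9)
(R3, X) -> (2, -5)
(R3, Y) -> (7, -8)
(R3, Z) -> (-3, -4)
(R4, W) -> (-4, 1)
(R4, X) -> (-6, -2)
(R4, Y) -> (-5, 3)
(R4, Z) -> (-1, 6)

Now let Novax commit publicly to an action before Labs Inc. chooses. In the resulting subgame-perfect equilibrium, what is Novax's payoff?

9

Work backward from Labs Inc.'s decision.
- W: BR = R1, leader payoff -3.
- X: BR = R0, leader payoff -7.
- Y: BR = R2, leader payoff -4.
- Z: BR = R0, leader payoff 9.
Novax's induced payoffs are -3, -7, -4, 9, so Novax commits to Z. Subgame-perfect outcome: (R0, Z) with payoffs (7, 9).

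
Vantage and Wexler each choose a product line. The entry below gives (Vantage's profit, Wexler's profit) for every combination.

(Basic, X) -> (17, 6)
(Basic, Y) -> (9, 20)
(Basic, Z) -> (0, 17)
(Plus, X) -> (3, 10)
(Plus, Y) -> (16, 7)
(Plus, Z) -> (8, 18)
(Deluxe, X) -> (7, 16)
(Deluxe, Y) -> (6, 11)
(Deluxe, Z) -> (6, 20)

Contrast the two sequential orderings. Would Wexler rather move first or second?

If Vantage leads: Wexler's best replies are Basic→Y, Plus→Z, Deluxe→Z; Vantage's induced payoffs 9, 8, 6; outcome (Basic, Y), payoffs (9, 20).
If Wexler leads: Vantage's best replies are X→Basic, Y→Plus, Z→Plus; Wexler's induced payoffs 6, 7, 18; outcome (Plus, Z), payoffs (8, 18).
Wexler gets 18 moving first and 20 moving second, so Wexler prefers to move second.

second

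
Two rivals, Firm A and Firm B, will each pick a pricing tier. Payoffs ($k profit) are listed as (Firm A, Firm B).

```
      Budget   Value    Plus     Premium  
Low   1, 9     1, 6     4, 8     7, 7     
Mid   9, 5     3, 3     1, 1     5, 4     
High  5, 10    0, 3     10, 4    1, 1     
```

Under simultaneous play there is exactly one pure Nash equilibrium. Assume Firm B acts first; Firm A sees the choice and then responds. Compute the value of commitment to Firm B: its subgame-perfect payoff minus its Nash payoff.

Backward induction with Firm B moving first.
- Budget: Firm A compares 1, 9, 5 and picks Mid; Firm B would get 5.
- Value: Firm A compares 1, 3, 0 and picks Mid; Firm B would get 3.
- Plus: Firm A compares 4, 1, 10 and picks High; Firm B would get 4.
- Premium: Firm A compares 7, 5, 1 and picks Low; Firm B would get 7.
Firm B's induced payoffs are 5, 3, 4, 7, so Firm B commits to Premium. Subgame-perfect outcome: (Low, Premium) with payoffs (7, 7).
For the simultaneous game, intersect best replies.
Firm A's best replies: Budget→Mid; Value→Mid; Plus→High; Premium→Low.
Firm B's best replies: Low→Budget; Mid→Budget; High→Budget.
The unique mutual best reply is (Mid, Budget), giving (9, 5).
Firm B's commitment gain: 7 − 5 = 2.

2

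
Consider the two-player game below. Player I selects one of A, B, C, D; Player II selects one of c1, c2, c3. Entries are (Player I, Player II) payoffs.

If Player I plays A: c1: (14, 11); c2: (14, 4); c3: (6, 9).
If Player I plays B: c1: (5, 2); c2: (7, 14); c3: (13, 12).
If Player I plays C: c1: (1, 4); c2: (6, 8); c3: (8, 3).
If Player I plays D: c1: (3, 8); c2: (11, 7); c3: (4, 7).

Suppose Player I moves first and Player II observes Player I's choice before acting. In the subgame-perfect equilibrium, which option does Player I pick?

A

Player II best-responds to each possible Player I move:
- A → Player II plays c1 (best of 11, 4, 9); Player I gets 14.
- B → Player II plays c2 (best of 2, 14, 12); Player I gets 7.
- C → Player II plays c2 (best of 4, 8, 3); Player I gets 6.
- D → Player II plays c1 (best of 8, 7, 7); Player I gets 3.
Among 14, 7, 6, 3, the best is 14 at A. Subgame-perfect outcome: (A, c1) with payoffs (14, 11).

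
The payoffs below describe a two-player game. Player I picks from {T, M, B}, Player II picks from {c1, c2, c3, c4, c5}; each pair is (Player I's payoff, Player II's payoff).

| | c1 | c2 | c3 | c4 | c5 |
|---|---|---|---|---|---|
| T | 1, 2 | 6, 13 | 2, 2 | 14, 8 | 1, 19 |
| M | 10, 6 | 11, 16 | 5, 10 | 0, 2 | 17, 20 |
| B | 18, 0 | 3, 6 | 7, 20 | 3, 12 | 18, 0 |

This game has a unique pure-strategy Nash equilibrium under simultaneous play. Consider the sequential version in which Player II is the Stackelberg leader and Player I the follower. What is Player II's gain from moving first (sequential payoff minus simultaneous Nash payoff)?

Player I best-responds to each possible Player II move:
- c1 → Player I plays B (best of 1, 10, 18); Player II gets 0.
- c2 → Player I plays M (best of 6, 11, 3); Player II gets 16.
- c3 → Player I plays B (best of 2, 5, 7); Player II gets 20.
- c4 → Player I plays T (best of 14, 0, 3); Player II gets 8.
- c5 → Player I plays B (best of 1, 17, 18); Player II gets 0.
Maximizing over 0, 16, 20, 8, 0, Player II chooses c3. Subgame-perfect outcome: (B, c3) with payoffs (7, 20).
Under simultaneous play:
Player I's best replies: c1→B; c2→M; c3→B; c4→T; c5→B.
Player II's best replies: T→c5; M→c5; B→c3.
The unique mutual best reply is (B, c3), giving (7, 20).
Player II's commitment gain: 20 − 20 = 0.

0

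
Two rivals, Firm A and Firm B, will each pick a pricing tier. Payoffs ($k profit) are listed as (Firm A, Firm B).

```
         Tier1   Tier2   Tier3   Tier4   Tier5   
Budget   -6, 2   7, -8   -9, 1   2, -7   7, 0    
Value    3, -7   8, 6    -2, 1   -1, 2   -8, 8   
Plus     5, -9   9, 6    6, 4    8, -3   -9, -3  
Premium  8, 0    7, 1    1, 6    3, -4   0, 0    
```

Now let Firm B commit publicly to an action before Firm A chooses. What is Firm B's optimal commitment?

Tier2

Work backward from Firm A's decision.
- Tier1 → Firm A plays Premium (best of -6, 3, 5, 8); Firm B gets 0.
- Tier2 → Firm A plays Plus (best of 7, 8, 9, 7); Firm B gets 6.
- Tier3 → Firm A plays Plus (best of -9, -2, 6, 1); Firm B gets 4.
- Tier4 → Firm A plays Plus (best of 2, -1, 8, 3); Firm B gets -3.
- Tier5 → Firm A plays Budget (best of 7, -8, -9, 0); Firm B gets 0.
Firm B's induced payoffs are 0, 6, 4, -3, 0, so Firm B commits to Tier2. Subgame-perfect outcome: (Plus, Tier2) with payoffs (9, 6).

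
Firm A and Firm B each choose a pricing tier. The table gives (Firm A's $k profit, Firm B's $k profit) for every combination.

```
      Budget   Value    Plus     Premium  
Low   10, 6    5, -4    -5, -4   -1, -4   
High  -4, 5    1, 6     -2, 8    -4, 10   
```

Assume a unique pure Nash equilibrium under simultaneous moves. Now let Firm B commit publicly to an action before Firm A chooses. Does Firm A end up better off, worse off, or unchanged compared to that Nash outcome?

worse off

Firm A best-responds to each possible Firm B move:
- Budget → Firm A plays Low (best of 10, -4); Firm B gets 6.
- Value → Firm A plays Low (best of 5, 1); Firm B gets -4.
- Plus → Firm A plays High (best of -5, -2); Firm B gets 8.
- Premium → Firm A plays Low (best of -1, -4); Firm B gets -4.
Among 6, -4, 8, -4, the best is 8 at Plus. Subgame-perfect outcome: (High, Plus) with payoffs (-2, 8).
Now find the simultaneous Nash equilibrium.
Firm A's best replies: Budget→Low; Value→Low; Plus→High; Premium→Low.
Firm B's best replies: Low→Budget; High→Premium.
The unique mutual best reply is (Low, Budget), giving (10, 6).
Firm A earns -2 sequentially versus 10 at the Nash outcome: worse off.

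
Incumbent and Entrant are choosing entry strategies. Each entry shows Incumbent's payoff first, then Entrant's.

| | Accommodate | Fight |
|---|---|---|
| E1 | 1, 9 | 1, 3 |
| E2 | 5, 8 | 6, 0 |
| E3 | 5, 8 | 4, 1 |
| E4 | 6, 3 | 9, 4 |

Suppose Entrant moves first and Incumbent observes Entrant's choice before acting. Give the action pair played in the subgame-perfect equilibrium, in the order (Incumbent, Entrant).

Solve by backward induction (Entrant leads).
- Accommodate: BR = E4, leader payoff 3.
- Fight: BR = E4, leader payoff 4.
Maximizing over 3, 4, Entrant chooses Fight. Subgame-perfect outcome: (E4, Fight) with payoffs (9, 4).

(E4, Fight)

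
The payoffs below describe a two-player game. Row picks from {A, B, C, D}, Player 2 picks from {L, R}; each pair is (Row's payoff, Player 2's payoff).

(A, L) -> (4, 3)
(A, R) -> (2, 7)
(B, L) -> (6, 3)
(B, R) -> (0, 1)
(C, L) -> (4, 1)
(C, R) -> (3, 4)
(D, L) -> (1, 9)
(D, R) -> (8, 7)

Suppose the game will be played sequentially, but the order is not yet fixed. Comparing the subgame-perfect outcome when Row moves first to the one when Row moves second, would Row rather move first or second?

second

If Row leads: Player 2's best replies are A→R, B→L, C→R, D→L; Row's induced payoffs 2, 6, 3, 1; outcome (B, L), payoffs (6, 3).
If Player 2 leads: Row's best replies are L→B, R→D; Player 2's induced payoffs 3, 7; outcome (D, R), payoffs (8, 7).
Row gets 6 moving first and 8 moving second, so Row prefers to move second.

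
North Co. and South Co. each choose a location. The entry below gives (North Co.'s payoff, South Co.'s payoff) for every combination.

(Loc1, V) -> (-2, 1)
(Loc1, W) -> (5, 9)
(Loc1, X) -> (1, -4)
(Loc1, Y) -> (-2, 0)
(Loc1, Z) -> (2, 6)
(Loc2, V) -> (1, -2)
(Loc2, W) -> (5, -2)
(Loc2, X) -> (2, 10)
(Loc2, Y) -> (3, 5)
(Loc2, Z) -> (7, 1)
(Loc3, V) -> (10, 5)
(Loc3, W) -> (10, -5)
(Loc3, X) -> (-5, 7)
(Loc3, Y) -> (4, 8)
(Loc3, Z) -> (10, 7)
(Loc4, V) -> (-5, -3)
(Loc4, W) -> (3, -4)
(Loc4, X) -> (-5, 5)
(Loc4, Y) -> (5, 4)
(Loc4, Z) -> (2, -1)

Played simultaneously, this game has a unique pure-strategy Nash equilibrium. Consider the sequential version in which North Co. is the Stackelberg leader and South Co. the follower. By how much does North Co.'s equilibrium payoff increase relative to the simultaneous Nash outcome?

3

Solve by backward induction (North Co. leads).
- Loc1: BR = W, leader payoff 5.
- Loc2: BR = X, leader payoff 2.
- Loc3: BR = Y, leader payoff 4.
- Loc4: BR = X, leader payoff -5.
Among 5, 2, 4, -5, the best is 5 at Loc1. Subgame-perfect outcome: (Loc1, W) with payoffs (5, 9).
For the simultaneous game, intersect best replies.
North Co.'s best replies: V→Loc3; W→Loc3; X→Loc2; Y→Loc4; Z→Loc3.
South Co.'s best replies: Loc1→W; Loc2→X; Loc3→Y; Loc4→X.
Only (Loc2, X) has each player best-responding; Nash payoffs (2, 10).
North Co.'s commitment gain: 5 − 2 = 3.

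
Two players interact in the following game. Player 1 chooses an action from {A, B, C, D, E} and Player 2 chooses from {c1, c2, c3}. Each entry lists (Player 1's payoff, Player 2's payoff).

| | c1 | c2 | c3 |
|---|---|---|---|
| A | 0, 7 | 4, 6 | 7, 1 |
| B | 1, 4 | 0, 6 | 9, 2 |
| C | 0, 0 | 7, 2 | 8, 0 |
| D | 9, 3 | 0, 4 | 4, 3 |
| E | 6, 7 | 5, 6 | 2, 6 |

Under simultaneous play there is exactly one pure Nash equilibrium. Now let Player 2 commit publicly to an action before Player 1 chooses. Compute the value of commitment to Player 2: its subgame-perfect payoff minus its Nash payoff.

Work backward from Player 1's decision.
- c1: BR = D, leader payoff 3.
- c2: BR = C, leader payoff 2.
- c3: BR = B, leader payoff 2.
Among 3, 2, 2, the best is 3 at c1. Subgame-perfect outcome: (D, c1) with payoffs (9, 3).
For the simultaneous game, intersect best replies.
Player 1's best replies: c1→D; c2→C; c3→B.
Player 2's best replies: A→c1; B→c2; C→c2; D→c2; E→c1.
Only (C, c2) has each player best-responding; Nash payoffs (7, 2).
Player 2's commitment gain: 3 − 2 = 1.

1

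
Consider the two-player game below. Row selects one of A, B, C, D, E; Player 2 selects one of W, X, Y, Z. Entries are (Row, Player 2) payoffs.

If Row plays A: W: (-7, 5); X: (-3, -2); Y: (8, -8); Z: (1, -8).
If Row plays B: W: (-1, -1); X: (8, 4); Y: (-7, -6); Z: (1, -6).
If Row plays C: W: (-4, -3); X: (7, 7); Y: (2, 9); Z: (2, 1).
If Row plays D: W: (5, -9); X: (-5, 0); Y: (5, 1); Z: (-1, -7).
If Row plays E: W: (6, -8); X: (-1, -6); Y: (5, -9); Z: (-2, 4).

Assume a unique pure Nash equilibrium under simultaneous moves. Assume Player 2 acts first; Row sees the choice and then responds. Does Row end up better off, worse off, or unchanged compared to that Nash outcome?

unchanged

Backward induction with Player 2 moving first.
- W: Row compares -7, -1, -4, 5, 6 and picks E; Player 2 would get -8.
- X: Row compares -3, 8, 7, -5, -1 and picks B; Player 2 would get 4.
- Y: Row compares 8, -7, 2, 5, 5 and picks A; Player 2 would get -8.
- Z: Row compares 1, 1, 2, -1, -2 and picks C; Player 2 would get 1.
Player 2's induced payoffs are -8, 4, -8, 1, so Player 2 commits to X. Subgame-perfect outcome: (B, X) with payoffs (8, 4).
Under simultaneous play:
Row's best replies: W→E; X→B; Y→A; Z→C.
Player 2's best replies: A→W; B→X; C→Y; D→Y; E→Z.
Only (B, X) has each player best-responding; Nash payoffs (8, 4).
Row earns 8 sequentially versus 8 at the Nash outcome: unchanged.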